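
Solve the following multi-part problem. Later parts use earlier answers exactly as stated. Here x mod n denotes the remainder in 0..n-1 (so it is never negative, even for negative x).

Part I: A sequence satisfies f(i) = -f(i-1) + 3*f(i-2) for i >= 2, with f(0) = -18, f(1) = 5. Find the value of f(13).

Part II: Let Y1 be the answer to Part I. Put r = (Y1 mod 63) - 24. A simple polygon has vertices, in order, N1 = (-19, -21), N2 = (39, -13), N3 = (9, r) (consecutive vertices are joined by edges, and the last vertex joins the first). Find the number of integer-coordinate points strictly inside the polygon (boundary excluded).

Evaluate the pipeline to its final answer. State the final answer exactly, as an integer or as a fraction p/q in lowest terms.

1075

Part I: f(2) = -1*(5) + 3*(-18) = -59; iterating: f(2)=-59, f(3)=74, f(4)=-251, f(5)=473, f(6)=-1226, f(7)=2645, f(8)=-6323, f(9)=14258, f(10)=-33227, f(11)=76001, f(12)=-175682, f(13)=403685; answer 403685
Part II: Y1 = 403685; r = 20; cross terms: (-19*-13 - 39*-21)=1066, (39*20 - 9*-13)=897, (9*-21 - -19*20)=191; twice the area = |2154| = 2154; area = 1077; boundary points = 2 + 3 + 1 = 6; strictly interior points = area - boundary/2 + 1 = 1075; answer 1075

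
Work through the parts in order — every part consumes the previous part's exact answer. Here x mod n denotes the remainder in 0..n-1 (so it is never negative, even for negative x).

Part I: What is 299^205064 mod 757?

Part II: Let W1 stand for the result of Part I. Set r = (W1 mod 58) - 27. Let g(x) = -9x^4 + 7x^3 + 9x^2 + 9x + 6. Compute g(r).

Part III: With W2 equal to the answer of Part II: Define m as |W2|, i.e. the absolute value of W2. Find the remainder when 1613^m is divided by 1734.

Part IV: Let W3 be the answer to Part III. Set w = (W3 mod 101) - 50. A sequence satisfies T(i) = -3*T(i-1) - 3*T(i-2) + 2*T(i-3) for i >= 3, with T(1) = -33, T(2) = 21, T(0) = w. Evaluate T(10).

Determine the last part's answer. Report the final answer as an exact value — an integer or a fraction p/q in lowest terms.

32235

Part I: squarings mod 757: 299^1=299, 299^2=75, 299^4=326, 299^8=296, 299^16=561, 299^32=566, 299^64=145, 299^128=586, 299^256=475, 299^512=39, 299^1024=7, 299^2048=49, 299^4096=130, 299^8192=246, 299^16384=713, 299^32768=422, 299^65536=189, 299^131072=142; 299^205064 = 299^8 * 299^256 * 299^8192 * 299^65536 * 299^131072 = 256 (mod 757); answer 256
Part II: W1 = 256; r = -3; -9*(-3)^4 + 7*(-3)^3 + 9*(-3)^2 + 9*(-3)^1 + 6 = (-729) + (-189) + (81) + (-27) + (6) = -858; answer -858
Part III: W2 = -858; m = 858; squarings mod 1734: 1613^1=1613, 1613^2=769, 1613^4=67, 1613^8=1021, 1613^16=307, 1613^32=613, 1613^64=1225, 1613^128=715, 1613^256=1429, 1613^512=1123; 1613^858 = 1613^2 * 1613^8 * 1613^16 * 1613^64 * 1613^256 * 1613^512 = 361 (mod 1734); answer 361
Part IV: W3 = 361; w = 8; T(3) = -3*(21) - 3*(-33) + 2*(8) = 52; iterating: T(3)=52, T(4)=-285, T(5)=741, T(6)=-1264, T(7)=999, T(8)=2277, T(9)=-12356, T(10)=32235; answer 32235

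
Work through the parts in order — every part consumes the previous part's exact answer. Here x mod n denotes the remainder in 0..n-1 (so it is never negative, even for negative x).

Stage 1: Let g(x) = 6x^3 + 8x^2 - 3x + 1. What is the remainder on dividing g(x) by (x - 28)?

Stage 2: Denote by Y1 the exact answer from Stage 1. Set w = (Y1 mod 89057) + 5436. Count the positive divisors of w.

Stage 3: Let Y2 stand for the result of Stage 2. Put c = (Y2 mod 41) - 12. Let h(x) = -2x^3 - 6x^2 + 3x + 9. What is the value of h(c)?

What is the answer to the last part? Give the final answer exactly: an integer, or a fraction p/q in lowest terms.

-18331

Stage 1: remainder = value at the root: 6*(28)^3 + 8*(28)^2 - 3*(28)^1 + 1 = (131712) + (6272) + (-84) + (1) = 137901; answer 137901
Stage 2: Y1 = 137901; w = 54280; 54280 = 2^3 * 5 * 23 * 59; number of divisors = (3+1) * (1+1) * (1+1) * (1+1) = 32; answer 32
Stage 3: Y2 = 32; c = 20; -2*(20)^3 - 6*(20)^2 + 3*(20)^1 + 9 = (-16000) + (-2400) + (60) + (9) = -18331; answer -18331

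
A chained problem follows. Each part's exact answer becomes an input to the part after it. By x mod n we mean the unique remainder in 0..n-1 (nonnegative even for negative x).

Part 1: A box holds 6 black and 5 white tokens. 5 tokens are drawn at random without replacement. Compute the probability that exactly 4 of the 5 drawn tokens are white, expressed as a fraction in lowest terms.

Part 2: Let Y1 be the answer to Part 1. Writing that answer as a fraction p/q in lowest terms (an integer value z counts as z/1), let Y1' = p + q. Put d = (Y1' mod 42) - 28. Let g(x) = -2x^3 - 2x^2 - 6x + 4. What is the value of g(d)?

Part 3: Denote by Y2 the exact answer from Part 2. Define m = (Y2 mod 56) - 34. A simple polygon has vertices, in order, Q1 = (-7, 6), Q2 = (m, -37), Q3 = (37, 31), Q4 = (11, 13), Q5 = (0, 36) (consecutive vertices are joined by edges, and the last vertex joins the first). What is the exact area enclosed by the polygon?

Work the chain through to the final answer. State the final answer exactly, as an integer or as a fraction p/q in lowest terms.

1433

Part 1: total draws C(11,5) = 462; favorable C(5,4)*C(6,1) = 30; P = 5/77; answer 5/77
Part 2: Y1 = 5/77; threaded value p + q = 82; d = 12; -2*(12)^3 - 2*(12)^2 - 6*(12)^1 + 4 = (-3456) + (-288) + (-72) + (4) = -3812; answer -3812
Part 3: Y2 = -3812; m = 18; cross terms: (-7*-37 - 18*6)=151, (18*31 - 37*-37)=1927, (37*13 - 11*31)=140, (11*36 - 0*13)=396, (0*6 - -7*36)=252; twice the area = |2866| = 2866; area = 1433; answer 1433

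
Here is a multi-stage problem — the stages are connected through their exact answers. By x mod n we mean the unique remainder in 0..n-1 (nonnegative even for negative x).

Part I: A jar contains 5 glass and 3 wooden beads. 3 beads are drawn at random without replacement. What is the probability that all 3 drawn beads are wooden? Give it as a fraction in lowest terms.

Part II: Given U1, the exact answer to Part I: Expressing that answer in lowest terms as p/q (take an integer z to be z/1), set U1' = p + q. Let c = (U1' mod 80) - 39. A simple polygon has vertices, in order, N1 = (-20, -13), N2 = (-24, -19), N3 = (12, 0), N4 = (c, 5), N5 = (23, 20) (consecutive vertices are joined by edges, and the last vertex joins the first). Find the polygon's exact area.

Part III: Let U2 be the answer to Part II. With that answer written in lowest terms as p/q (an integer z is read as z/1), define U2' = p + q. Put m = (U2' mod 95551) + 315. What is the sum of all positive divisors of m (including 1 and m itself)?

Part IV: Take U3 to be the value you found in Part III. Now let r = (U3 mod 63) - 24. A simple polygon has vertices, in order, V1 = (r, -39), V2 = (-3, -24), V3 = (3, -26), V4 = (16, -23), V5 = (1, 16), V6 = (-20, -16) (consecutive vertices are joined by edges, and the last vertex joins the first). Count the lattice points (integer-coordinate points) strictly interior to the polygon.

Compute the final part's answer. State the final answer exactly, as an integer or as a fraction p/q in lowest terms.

Part I: total draws C(8,3) = 56; favorable C(3,3) = 1; P = 1/56; answer 1/56
Part II: U1 = 1/56; threaded value p + q = 57; c = 18; cross terms: (-20*-19 - -24*-13)=68, (-24*0 - 12*-19)=228, (12*5 - 18*0)=60, (18*20 - 23*5)=245, (23*-13 - -20*20)=101; twice the area = |702| = 702; area = 351; answer 351
Part III: U2 = 351; threaded value p + q = 352; m = 667; 667 = 23 * 29; sigma = (1 + 23) * (1 + 29) = 24 * 30 = 720; answer 720
Part IV: U3 = 720; r = 3; cross terms: (3*-24 - -3*-39)=-189, (-3*-26 - 3*-24)=150, (3*-23 - 16*-26)=347, (16*16 - 1*-23)=279, (1*-16 - -20*16)=304, (-20*-39 - 3*-16)=828; twice the area = |1719| = 1719; area = 1719/2; boundary points = 3 + 2 + 1 + 3 + 1 + 23 = 33; strictly interior points = area - boundary/2 + 1 = 844; answer 844

844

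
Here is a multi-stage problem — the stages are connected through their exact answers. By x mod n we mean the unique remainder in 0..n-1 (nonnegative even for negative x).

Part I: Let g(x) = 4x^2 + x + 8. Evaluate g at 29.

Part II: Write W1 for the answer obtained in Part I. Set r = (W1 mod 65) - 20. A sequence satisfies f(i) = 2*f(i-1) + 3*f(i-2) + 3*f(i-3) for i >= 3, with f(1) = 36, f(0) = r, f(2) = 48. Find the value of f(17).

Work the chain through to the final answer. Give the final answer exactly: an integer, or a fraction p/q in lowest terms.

2631345903

Part I: 4*(29)^2 + 1*(29)^1 + 8 = (3364) + (29) + (8) = 3401; answer 3401
Part II: W1 = 3401; r = 1; f(3) = 2*(48) + 3*(36) + 3*(1) = 207; iterating: f(3)=207, f(4)=666, f(5)=2097, f(6)=6813, f(7)=21915, f(8)=70560, f(9)=227304, f(10)=732033, f(11)=2357658, f(12)=7593327, f(13)=24455727, f(14)=78764409, f(15)=253675980, f(16)=817012368, f(17)=2631345903; answer 2631345903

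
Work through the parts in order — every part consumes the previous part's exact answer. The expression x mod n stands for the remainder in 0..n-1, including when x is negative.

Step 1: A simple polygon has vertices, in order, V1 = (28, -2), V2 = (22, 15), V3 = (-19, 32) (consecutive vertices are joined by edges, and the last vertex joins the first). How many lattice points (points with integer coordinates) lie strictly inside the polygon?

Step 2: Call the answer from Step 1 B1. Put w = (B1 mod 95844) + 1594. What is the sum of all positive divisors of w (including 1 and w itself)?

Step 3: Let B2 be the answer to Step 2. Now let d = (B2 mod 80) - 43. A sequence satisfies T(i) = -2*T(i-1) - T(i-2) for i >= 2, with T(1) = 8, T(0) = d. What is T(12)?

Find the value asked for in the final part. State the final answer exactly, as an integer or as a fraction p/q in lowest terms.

Step 1: cross terms: (28*15 - 22*-2)=464, (22*32 - -19*15)=989, (-19*-2 - 28*32)=-858; twice the area = |595| = 595; area = 595/2; boundary points = 1 + 1 + 1 = 3; strictly interior points = area - boundary/2 + 1 = 297; answer 297
Step 2: B1 = 297; w = 1891; 1891 = 31 * 61; sigma = (1 + 31) * (1 + 61) = 32 * 62 = 1984; answer 1984
Step 3: B2 = 1984; d = 21; T(2) = -2*(8) - 1*(21) = -37; iterating: T(2)=-37, T(3)=66, T(4)=-95, T(5)=124, T(6)=-153, T(7)=182, T(8)=-211, T(9)=240, T(10)=-269, T(11)=298, T(12)=-327; answer -327

-327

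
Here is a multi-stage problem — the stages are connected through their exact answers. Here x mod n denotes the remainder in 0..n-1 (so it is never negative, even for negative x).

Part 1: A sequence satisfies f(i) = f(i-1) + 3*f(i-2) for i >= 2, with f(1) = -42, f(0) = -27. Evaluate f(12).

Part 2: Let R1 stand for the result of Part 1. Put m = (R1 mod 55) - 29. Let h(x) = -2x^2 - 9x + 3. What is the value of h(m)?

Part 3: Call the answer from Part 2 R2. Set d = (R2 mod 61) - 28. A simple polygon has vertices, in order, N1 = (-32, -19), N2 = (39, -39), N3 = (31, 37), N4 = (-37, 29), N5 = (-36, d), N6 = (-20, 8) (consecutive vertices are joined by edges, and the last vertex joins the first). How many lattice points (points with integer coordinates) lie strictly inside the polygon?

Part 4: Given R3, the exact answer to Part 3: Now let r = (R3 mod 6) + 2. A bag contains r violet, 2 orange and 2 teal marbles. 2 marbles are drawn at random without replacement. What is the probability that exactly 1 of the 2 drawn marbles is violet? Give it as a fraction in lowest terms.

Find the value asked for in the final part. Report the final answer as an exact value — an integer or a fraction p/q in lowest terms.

Part 1: f(2) = 1*(-42) + 3*(-27) = -123; iterating: f(2)=-123, f(3)=-249, f(4)=-618, f(5)=-1365, f(6)=-3219, f(7)=-7314, f(8)=-16971, f(9)=-38913, f(10)=-89826, f(11)=-206565, f(12)=-476043; answer -476043
Part 2: R1 = -476043; m = 8; -2*(8)^2 - 9*(8)^1 + 3 = (-128) + (-72) + (3) = -197; answer -197
Part 3: R2 = -197; d = 19; cross terms: (-32*-39 - 39*-19)=1989, (39*37 - 31*-39)=2652, (31*29 - -37*37)=2268, (-37*19 - -36*29)=341, (-36*8 - -20*19)=92, (-20*-19 - -32*8)=636; twice the area = |7978| = 7978; area = 3989; boundary points = 1 + 4 + 4 + 1 + 1 + 3 = 14; strictly interior points = area - boundary/2 + 1 = 3983; answer 3983
Part 4: R3 = 3983; r = 7; total draws C(11,2) = 55; favorable C(7,1)*C(4,1) = 28; P = 28/55; answer 28/55

28/55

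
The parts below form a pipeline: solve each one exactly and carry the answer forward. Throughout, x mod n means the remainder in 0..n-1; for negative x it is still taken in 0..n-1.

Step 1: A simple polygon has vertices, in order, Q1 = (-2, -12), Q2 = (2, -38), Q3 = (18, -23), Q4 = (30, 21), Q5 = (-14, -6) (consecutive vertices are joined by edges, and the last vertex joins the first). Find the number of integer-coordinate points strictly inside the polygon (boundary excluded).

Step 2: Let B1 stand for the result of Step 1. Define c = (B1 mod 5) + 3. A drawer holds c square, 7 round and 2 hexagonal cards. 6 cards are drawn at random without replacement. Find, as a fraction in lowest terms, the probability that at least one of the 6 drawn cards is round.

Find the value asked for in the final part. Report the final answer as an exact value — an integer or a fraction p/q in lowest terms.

Step 1: cross terms: (-2*-38 - 2*-12)=100, (2*-23 - 18*-38)=638, (18*21 - 30*-23)=1068, (30*-6 - -14*21)=114, (-14*-12 - -2*-6)=156; twice the area = |2076| = 2076; area = 1038; boundary points = 2 + 1 + 4 + 1 + 6 = 14; strictly interior points = area - boundary/2 + 1 = 1032; answer 1032
Step 2: B1 = 1032; c = 5; total draws C(14,6) = 3003; complement C(7,6) = 7; favorable 3003 - 7 = 2996; P = 428/429; answer 428/429

428/429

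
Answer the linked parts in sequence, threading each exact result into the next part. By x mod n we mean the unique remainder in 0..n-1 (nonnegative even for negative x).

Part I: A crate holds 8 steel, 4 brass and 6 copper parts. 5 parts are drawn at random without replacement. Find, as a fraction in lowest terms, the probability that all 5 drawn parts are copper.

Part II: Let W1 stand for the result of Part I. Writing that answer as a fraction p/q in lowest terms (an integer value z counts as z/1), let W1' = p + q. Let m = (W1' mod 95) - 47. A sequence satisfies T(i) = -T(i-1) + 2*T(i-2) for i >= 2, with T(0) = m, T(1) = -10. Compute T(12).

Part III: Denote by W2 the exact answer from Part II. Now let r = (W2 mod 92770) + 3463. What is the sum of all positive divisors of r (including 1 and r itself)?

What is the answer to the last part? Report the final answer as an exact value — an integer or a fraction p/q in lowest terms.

Part I: total draws C(18,5) = 8568; favorable C(6,5) = 6; P = 1/1428; answer 1/1428
Part II: W1 = 1/1428; threaded value p + q = 1429; m = -43; T(2) = -1*(-10) + 2*(-43) = -76; iterating: T(2)=-76, T(3)=56, T(4)=-208, T(5)=320, T(6)=-736, T(7)=1376, T(8)=-2848, T(9)=5600, T(10)=-11296, T(11)=22496, T(12)=-45088; answer -45088
Part III: W2 = -45088; r = 51145; 51145 = 5 * 53 * 193; sigma = (1 + 5) * (1 + 53) * (1 + 193) = 6 * 54 * 194 = 62856; answer 62856

62856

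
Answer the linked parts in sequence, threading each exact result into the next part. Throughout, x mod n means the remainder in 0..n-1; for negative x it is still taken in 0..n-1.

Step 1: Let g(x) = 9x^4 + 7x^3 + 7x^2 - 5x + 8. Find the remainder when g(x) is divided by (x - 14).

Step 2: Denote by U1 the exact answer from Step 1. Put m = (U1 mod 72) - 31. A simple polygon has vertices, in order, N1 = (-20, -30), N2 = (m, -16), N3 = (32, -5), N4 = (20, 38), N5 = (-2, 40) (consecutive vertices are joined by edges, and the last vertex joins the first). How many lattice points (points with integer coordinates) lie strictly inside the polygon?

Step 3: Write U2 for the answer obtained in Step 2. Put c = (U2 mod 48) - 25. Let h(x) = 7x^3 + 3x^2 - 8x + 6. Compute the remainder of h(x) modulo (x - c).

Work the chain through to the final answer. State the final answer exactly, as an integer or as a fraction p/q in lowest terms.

Step 1: remainder = value at the root: 9*(14)^4 + 7*(14)^3 + 7*(14)^2 - 5*(14)^1 + 8 = (345744) + (19208) + (1372) + (-70) + (8) = 366262; answer 366262
Step 2: U1 = 366262; m = 39; cross terms: (-20*-16 - 39*-30)=1490, (39*-5 - 32*-16)=317, (32*38 - 20*-5)=1316, (20*40 - -2*38)=876, (-2*-30 - -20*40)=860; twice the area = |4859| = 4859; area = 4859/2; boundary points = 1 + 1 + 1 + 2 + 2 = 7; strictly interior points = area - boundary/2 + 1 = 2427; answer 2427
Step 3: U2 = 2427; c = 2; remainder = value at the root: 7*(2)^3 + 3*(2)^2 - 8*(2)^1 + 6 = (56) + (12) + (-16) + (6) = 58; answer 58

58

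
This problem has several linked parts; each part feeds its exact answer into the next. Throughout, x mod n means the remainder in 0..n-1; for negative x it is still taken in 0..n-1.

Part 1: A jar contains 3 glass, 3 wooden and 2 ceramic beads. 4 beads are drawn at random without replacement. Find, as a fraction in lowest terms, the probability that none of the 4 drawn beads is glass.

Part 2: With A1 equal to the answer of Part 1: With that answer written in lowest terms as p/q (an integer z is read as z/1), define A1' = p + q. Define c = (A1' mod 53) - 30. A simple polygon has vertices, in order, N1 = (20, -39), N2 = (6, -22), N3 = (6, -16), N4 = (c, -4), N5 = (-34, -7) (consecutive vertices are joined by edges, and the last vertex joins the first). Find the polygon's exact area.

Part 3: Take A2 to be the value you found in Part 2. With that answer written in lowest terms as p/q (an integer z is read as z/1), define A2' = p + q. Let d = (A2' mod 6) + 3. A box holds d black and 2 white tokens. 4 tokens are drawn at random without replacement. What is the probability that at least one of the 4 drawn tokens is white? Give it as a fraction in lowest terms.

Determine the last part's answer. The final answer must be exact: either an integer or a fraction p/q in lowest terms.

14/15

Part 1: total draws C(8,4) = 70; favorable C(5,4) = 5; P = 1/14; answer 1/14
Part 2: A1 = 1/14; threaded value p + q = 15; c = -15; cross terms: (20*-22 - 6*-39)=-206, (6*-16 - 6*-22)=36, (6*-4 - -15*-16)=-264, (-15*-7 - -34*-4)=-31, (-34*-39 - 20*-7)=1466; twice the area = |1001| = 1001; area = 1001/2; answer 1001/2
Part 3: A2 = 1001/2; threaded value p + q = 1003; d = 4; total draws C(6,4) = 15; complement C(4,4) = 1; favorable 15 - 1 = 14; P = 14/15; answer 14/15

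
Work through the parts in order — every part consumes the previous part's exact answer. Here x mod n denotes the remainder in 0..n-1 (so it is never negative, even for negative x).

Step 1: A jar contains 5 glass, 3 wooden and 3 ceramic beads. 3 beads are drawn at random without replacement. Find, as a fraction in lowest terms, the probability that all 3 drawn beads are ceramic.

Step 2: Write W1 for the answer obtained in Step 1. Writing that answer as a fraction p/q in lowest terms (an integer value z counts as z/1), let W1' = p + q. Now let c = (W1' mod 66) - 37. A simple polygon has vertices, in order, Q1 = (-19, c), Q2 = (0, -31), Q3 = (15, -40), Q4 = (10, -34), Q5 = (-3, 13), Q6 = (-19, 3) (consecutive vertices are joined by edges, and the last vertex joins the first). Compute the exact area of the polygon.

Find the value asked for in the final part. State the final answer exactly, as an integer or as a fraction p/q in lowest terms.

Step 1: total draws C(11,3) = 165; favorable C(3,3) = 1; P = 1/165; answer 1/165
Step 2: W1 = 1/165; threaded value p + q = 166; c = -3; cross terms: (-19*-31 - 0*-3)=589, (0*-40 - 15*-31)=465, (15*-34 - 10*-40)=-110, (10*13 - -3*-34)=28, (-3*3 - -19*13)=238, (-19*-3 - -19*3)=114; twice the area = |1324| = 1324; area = 662; answer 662

662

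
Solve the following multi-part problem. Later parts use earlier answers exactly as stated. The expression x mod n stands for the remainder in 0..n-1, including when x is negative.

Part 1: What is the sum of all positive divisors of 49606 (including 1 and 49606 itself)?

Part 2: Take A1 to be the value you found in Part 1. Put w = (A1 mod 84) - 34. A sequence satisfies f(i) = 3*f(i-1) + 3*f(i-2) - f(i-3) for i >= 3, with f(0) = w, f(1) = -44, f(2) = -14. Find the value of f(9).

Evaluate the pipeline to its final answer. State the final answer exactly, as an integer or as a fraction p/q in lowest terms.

Part 1: 49606 = 2 * 17 * 1459; sigma = (1 + 2) * (1 + 17) * (1 + 1459) = 3 * 18 * 1460 = 78840; answer 78840
Part 2: A1 = 78840; w = 14; f(3) = 3*(-14) + 3*(-44) - 1*(14) = -188; iterating: f(3)=-188, f(4)=-562, f(5)=-2236, f(6)=-8206, f(7)=-30764, f(8)=-114674, f(9)=-428108; answer -428108

-428108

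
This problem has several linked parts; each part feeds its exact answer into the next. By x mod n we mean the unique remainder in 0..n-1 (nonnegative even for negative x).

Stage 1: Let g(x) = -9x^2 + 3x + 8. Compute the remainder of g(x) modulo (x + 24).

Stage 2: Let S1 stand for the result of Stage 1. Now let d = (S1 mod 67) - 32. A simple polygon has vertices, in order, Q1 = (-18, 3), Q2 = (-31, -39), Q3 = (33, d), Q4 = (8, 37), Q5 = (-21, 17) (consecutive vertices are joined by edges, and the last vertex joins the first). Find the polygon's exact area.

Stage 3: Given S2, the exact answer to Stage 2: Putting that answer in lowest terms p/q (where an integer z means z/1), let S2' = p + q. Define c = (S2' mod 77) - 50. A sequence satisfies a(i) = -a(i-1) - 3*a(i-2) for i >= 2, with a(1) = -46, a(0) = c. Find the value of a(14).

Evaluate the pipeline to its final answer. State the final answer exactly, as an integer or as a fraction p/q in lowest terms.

Stage 1: remainder = value at the root: -9*(-24)^2 + 3*(-24)^1 + 8 = (-5184) + (-72) + (8) = -5248; answer -5248
Stage 2: S1 = -5248; d = 13; cross terms: (-18*-39 - -31*3)=795, (-31*13 - 33*-39)=884, (33*37 - 8*13)=1117, (8*17 - -21*37)=913, (-21*3 - -18*17)=243; twice the area = |3952| = 3952; area = 1976; answer 1976
Stage 3: S2 = 1976; threaded value p + q = 1977; c = 2; a(2) = -1*(-46) - 3*(2) = 40; iterating: a(2)=40, a(3)=98, a(4)=-218, a(5)=-76, a(6)=730, a(7)=-502, a(8)=-1688, a(9)=3194, a(10)=1870, a(11)=-11452, a(12)=5842, a(13)=28514, a(14)=-46040; answer -46040

-46040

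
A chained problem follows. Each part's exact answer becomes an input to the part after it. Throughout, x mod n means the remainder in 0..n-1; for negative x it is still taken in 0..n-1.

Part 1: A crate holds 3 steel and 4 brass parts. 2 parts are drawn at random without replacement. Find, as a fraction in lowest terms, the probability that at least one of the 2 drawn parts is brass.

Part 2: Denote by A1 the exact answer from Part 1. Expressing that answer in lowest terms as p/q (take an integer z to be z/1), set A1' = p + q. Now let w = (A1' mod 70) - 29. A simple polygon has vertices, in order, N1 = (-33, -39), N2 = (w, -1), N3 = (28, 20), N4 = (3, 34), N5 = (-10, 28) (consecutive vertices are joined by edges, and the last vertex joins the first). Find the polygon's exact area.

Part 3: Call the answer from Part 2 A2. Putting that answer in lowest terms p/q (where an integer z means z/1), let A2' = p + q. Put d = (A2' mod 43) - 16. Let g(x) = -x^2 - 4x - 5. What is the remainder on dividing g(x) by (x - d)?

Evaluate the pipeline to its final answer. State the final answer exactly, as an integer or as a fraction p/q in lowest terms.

-226

Part 1: total draws C(7,2) = 21; complement C(3,2) = 3; favorable 21 - 3 = 18; P = 6/7; answer 6/7
Part 2: A1 = 6/7; threaded value p + q = 13; w = -16; cross terms: (-33*-1 - -16*-39)=-591, (-16*20 - 28*-1)=-292, (28*34 - 3*20)=892, (3*28 - -10*34)=424, (-10*-39 - -33*28)=1314; twice the area = |1747| = 1747; area = 1747/2; answer 1747/2
Part 3: A2 = 1747/2; threaded value p + q = 1749; d = 13; remainder = value at the root: -1*(13)^2 - 4*(13)^1 - 5 = (-169) + (-52) + (-5) = -226; answer -226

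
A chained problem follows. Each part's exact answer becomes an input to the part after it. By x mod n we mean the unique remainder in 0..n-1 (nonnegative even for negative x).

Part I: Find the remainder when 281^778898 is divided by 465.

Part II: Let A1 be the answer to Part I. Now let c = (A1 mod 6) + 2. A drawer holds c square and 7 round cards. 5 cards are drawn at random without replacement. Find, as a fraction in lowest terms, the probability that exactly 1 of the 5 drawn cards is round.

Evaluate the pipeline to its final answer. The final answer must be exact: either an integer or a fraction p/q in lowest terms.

35/429

Part I: squarings mod 465: 281^1=281, 281^2=376, 281^4=16, 281^8=256, 281^16=436, 281^32=376, 281^64=16, 281^128=256, 281^256=436, 281^512=376, 281^1024=16, 281^2048=256, 281^4096=436, 281^8192=376, 281^16384=16, 281^32768=256, 281^65536=436, 281^131072=376, 281^262144=16, 281^524288=256; 281^778898 = 281^2 * 281^16 * 281^128 * 281^512 * 281^8192 * 281^16384 * 281^32768 * 281^65536 * 281^131072 * 281^524288 = 256 (mod 465); answer 256
Part II: A1 = 256; c = 6; total draws C(13,5) = 1287; favorable C(7,1)*C(6,4) = 105; P = 35/429; answer 35/429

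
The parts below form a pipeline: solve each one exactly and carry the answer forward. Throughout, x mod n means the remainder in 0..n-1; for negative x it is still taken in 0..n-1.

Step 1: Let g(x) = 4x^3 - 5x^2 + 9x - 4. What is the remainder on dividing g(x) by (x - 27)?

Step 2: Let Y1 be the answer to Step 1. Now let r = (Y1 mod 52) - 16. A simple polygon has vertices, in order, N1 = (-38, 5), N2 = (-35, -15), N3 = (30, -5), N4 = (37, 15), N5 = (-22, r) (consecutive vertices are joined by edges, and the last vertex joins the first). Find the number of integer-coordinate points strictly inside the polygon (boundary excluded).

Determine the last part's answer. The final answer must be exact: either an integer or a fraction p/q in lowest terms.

1634

Step 1: remainder = value at the root: 4*(27)^3 - 5*(27)^2 + 9*(27)^1 - 4 = (78732) + (-3645) + (243) + (-4) = 75326; answer 75326
Step 2: Y1 = 75326; r = 14; cross terms: (-38*-15 - -35*5)=745, (-35*-5 - 30*-15)=625, (30*15 - 37*-5)=635, (37*14 - -22*15)=848, (-22*5 - -38*14)=422; twice the area = |3275| = 3275; area = 3275/2; boundary points = 1 + 5 + 1 + 1 + 1 = 9; strictly interior points = area - boundary/2 + 1 = 1634; answer 1634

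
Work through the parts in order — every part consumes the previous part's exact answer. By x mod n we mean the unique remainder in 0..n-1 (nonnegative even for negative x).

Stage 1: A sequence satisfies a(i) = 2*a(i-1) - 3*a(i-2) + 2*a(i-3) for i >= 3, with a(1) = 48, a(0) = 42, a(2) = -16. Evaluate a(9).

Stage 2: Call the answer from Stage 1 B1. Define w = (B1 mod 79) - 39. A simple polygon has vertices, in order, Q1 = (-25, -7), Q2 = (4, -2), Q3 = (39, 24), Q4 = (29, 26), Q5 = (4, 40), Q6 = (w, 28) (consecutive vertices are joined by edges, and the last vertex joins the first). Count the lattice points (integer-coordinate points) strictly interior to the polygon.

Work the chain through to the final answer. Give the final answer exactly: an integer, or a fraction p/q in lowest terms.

1428

Stage 1: a(3) = 2*(-16) - 3*(48) + 2*(42) = -92; iterating: a(3)=-92, a(4)=-40, a(5)=164, a(6)=264, a(7)=-44, a(8)=-552, a(9)=-444; answer -444
Stage 2: B1 = -444; w = -9; cross terms: (-25*-2 - 4*-7)=78, (4*24 - 39*-2)=174, (39*26 - 29*24)=318, (29*40 - 4*26)=1056, (4*28 - -9*40)=472, (-9*-7 - -25*28)=763; twice the area = |2861| = 2861; area = 2861/2; boundary points = 1 + 1 + 2 + 1 + 1 + 1 = 7; strictly interior points = area - boundary/2 + 1 = 1428; answer 1428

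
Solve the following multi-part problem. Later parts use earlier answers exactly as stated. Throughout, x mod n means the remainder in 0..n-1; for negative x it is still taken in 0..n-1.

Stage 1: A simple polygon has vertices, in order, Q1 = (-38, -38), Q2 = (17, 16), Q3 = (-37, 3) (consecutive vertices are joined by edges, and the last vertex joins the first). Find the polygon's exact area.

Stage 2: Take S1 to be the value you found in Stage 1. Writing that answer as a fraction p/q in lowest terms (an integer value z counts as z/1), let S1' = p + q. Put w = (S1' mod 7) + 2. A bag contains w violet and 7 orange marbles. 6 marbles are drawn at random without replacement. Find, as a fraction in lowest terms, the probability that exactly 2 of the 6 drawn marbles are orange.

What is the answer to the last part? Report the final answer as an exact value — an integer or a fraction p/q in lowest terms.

Stage 1: cross terms: (-38*16 - 17*-38)=38, (17*3 - -37*16)=643, (-37*-38 - -38*3)=1520; twice the area = |2201| = 2201; area = 2201/2; answer 2201/2
Stage 2: S1 = 2201/2; threaded value p + q = 2203; w = 7; total draws C(14,6) = 3003; favorable C(7,2)*C(7,4) = 735; P = 35/143; answer 35/143

35/143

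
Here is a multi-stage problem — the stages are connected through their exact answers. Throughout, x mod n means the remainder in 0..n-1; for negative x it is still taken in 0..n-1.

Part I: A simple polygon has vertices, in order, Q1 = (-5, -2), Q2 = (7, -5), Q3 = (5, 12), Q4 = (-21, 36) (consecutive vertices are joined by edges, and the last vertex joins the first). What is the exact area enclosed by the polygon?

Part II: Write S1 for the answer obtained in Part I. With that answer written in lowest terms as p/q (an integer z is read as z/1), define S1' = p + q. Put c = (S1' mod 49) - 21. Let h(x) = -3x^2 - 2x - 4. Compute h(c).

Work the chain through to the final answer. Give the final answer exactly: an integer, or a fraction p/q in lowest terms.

Part I: cross terms: (-5*-5 - 7*-2)=39, (7*12 - 5*-5)=109, (5*36 - -21*12)=432, (-21*-2 - -5*36)=222; twice the area = |802| = 802; area = 401; answer 401
Part II: S1 = 401; threaded value p + q = 402; c = -11; -3*(-11)^2 - 2*(-11)^1 - 4 = (-363) + (22) + (-4) = -345; answer -345

-345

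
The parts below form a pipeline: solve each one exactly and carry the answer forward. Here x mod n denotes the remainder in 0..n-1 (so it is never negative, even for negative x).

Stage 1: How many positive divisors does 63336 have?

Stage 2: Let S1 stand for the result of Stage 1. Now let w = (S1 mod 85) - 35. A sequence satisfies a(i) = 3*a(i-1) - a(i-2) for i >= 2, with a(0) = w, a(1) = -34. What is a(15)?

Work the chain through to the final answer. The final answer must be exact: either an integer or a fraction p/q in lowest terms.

Stage 1: 63336 = 2^3 * 3 * 7 * 13 * 29; number of divisors = (3+1) * (1+1) * (1+1) * (1+1) * (1+1) = 64; answer 64
Stage 2: S1 = 64; w = 29; a(2) = 3*(-34) - 1*(29) = -131; iterating: a(2)=-131, a(3)=-359, a(4)=-946, a(5)=-2479, a(6)=-6491, a(7)=-16994, a(8)=-44491, a(9)=-116479, a(10)=-304946, a(11)=-798359, a(12)=-2090131, a(13)=-5472034, a(14)=-14325971, a(15)=-37505879; answer -37505879

-37505879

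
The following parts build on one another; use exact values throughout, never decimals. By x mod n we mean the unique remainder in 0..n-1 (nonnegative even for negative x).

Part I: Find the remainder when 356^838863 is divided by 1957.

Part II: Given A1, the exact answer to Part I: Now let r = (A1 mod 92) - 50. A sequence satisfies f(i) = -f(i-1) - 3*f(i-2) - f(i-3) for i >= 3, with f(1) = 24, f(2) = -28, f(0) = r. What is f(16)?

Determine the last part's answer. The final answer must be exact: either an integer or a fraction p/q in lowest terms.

-18218

Part I: squarings mod 1957: 356^1=356, 356^2=1488, 356^4=777, 356^8=973, 356^16=1498, 356^32=1282, 356^64=1601, 356^128=1488, 356^256=777, 356^512=973, 356^1024=1498, 356^2048=1282, 356^4096=1601, 356^8192=1488, 356^16384=777, 356^32768=973, 356^65536=1498, 356^131072=1282, 356^262144=1601, 356^524288=1488; 356^838863 = 356^1 * 356^2 * 356^4 * 356^8 * 356^64 * 356^128 * 356^1024 * 356^2048 * 356^16384 * 356^32768 * 356^262144 * 356^524288 = 1956 (mod 1957); answer 1956
Part II: A1 = 1956; r = -26; f(3) = -1*(-28) - 3*(24) - 1*(-26) = -18; iterating: f(3)=-18, f(4)=78, f(5)=4, f(6)=-220, f(7)=130, f(8)=526, f(9)=-696, f(10)=-1012, f(11)=2574, f(12)=1158, f(13)=-7868, f(14)=1820, f(15)=20626, f(16)=-18218; answer -18218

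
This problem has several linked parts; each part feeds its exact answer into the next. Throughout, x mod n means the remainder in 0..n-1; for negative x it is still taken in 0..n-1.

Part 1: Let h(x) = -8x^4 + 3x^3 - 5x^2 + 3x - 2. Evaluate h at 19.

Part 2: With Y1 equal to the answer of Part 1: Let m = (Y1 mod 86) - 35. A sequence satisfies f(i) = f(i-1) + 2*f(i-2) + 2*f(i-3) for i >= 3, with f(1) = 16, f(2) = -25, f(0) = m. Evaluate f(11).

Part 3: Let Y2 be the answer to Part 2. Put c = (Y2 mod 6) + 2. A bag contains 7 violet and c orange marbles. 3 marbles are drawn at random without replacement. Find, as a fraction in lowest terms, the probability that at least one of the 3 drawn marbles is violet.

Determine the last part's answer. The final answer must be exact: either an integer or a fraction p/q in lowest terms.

119/120

Part 1: -8*(19)^4 + 3*(19)^3 - 5*(19)^2 + 3*(19)^1 - 2 = (-1042568) + (20577) + (-1805) + (57) + (-2) = -1023741; answer -1023741
Part 2: Y1 = -1023741; m = -32; f(3) = 1*(-25) + 2*(16) + 2*(-32) = -57; iterating: f(3)=-57, f(4)=-75, f(5)=-239, f(6)=-503, f(7)=-1131, f(8)=-2615, f(9)=-5883, f(10)=-13375, f(11)=-30371; answer -30371
Part 3: Y2 = -30371; c = 3; total draws C(10,3) = 120; complement C(3,3) = 1; favorable 120 - 1 = 119; P = 119/120; answer 119/120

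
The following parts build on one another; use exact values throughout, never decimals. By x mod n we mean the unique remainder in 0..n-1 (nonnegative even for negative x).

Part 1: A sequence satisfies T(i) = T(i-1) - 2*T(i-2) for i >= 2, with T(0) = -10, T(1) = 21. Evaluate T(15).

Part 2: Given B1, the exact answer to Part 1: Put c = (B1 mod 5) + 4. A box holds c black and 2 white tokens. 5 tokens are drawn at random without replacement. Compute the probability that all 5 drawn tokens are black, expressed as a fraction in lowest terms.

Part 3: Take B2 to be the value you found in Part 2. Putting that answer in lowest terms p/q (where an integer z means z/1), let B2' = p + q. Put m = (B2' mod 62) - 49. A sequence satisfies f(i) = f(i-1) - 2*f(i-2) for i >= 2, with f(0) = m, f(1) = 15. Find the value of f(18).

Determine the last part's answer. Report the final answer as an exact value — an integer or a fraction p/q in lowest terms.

15909

Part 1: T(2) = 1*(21) - 2*(-10) = 41; iterating: T(2)=41, T(3)=-1, T(4)=-83, T(5)=-81, T(6)=85, T(7)=247, T(8)=77, T(9)=-417, T(10)=-571, T(11)=263, T(12)=1405, T(13)=879, T(14)=-1931, T(15)=-3689; answer -3689
Part 2: B1 = -3689; c = 5; total draws C(7,5) = 21; favorable C(5,5) = 1; P = 1/21; answer 1/21
Part 3: B2 = 1/21; threaded value p + q = 22; m = -27; f(2) = 1*(15) - 2*(-27) = 69; iterating: f(2)=69, f(3)=39, f(4)=-99, f(5)=-177, f(6)=21, f(7)=375, f(8)=333, f(9)=-417, f(10)=-1083, f(11)=-249, f(12)=1917, f(13)=2415, f(14)=-1419, f(15)=-6249, f(16)=-3411, f(17)=9087, f(18)=15909; answer 15909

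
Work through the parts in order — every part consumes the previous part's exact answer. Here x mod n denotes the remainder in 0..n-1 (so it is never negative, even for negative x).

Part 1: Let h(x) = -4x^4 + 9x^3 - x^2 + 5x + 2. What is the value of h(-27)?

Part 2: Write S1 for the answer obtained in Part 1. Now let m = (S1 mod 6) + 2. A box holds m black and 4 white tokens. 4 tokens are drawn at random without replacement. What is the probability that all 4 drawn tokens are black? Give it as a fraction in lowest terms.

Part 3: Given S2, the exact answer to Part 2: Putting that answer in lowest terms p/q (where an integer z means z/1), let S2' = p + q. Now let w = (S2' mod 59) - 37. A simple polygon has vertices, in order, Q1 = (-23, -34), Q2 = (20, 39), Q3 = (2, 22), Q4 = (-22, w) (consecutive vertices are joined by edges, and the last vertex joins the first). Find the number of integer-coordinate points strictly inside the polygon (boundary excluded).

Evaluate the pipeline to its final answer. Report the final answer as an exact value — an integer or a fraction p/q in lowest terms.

Part 1: -4*(-27)^4 + 9*(-27)^3 - 1*(-27)^2 + 5*(-27)^1 + 2 = (-2125764) + (-177147) + (-729) + (-135) + (2) = -2303773; answer -2303773
Part 2: S1 = -2303773; m = 7; total draws C(11,4) = 330; favorable C(7,4) = 35; P = 7/66; answer 7/66
Part 3: S2 = 7/66; threaded value p + q = 73; w = -23; cross terms: (-23*39 - 20*-34)=-217, (20*22 - 2*39)=362, (2*-23 - -22*22)=438, (-22*-34 - -23*-23)=219; twice the area = |802| = 802; area = 401; boundary points = 1 + 1 + 3 + 1 = 6; strictly interior points = area - boundary/2 + 1 = 399; answer 399

399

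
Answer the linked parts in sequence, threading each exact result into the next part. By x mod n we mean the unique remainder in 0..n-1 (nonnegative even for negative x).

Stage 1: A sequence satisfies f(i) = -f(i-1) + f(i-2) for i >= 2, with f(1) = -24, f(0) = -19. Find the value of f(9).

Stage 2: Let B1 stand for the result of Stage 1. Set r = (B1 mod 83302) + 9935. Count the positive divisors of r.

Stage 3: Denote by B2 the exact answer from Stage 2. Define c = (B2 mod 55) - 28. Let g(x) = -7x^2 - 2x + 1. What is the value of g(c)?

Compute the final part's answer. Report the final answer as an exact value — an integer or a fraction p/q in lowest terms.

Stage 1: f(2) = -1*(-24) + 1*(-19) = 5; iterating: f(2)=5, f(3)=-29, f(4)=34, f(5)=-63, f(6)=97, f(7)=-160, f(8)=257, f(9)=-417; answer -417
Stage 2: B1 = -417; r = 92820; 92820 = 2^2 * 3 * 5 * 7 * 13 * 17; number of divisors = (2+1) * (1+1) * (1+1) * (1+1) * (1+1) * (1+1) = 96; answer 96
Stage 3: B2 = 96; c = 13; -7*(13)^2 - 2*(13)^1 + 1 = (-1183) + (-26) + (1) = -1208; answer -1208

-1208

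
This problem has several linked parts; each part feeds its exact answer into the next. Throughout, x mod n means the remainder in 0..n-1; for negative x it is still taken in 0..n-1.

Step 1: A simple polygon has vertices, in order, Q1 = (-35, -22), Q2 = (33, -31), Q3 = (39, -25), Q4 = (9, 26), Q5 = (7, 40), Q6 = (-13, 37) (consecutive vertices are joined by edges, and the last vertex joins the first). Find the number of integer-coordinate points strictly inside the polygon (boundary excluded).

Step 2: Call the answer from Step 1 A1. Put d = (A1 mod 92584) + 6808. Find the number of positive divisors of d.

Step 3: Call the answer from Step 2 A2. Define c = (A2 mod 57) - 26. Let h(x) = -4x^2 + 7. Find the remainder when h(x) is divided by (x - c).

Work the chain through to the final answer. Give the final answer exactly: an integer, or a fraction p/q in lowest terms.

Step 1: cross terms: (-35*-31 - 33*-22)=1811, (33*-25 - 39*-31)=384, (39*26 - 9*-25)=1239, (9*40 - 7*26)=178, (7*37 - -13*40)=779, (-13*-22 - -35*37)=1581; twice the area = |5972| = 5972; area = 2986; boundary points = 1 + 6 + 3 + 2 + 1 + 1 = 14; strictly interior points = area - boundary/2 + 1 = 2980; answer 2980
Step 2: A1 = 2980; d = 9788; 9788 = 2^2 * 2447; number of divisors = (2+1) * (1+1) = 6; answer 6
Step 3: A2 = 6; c = -20; remainder = value at the root: -4*(-20)^2 + 7 = (-1600) + (7) = -1593; answer -1593

-1593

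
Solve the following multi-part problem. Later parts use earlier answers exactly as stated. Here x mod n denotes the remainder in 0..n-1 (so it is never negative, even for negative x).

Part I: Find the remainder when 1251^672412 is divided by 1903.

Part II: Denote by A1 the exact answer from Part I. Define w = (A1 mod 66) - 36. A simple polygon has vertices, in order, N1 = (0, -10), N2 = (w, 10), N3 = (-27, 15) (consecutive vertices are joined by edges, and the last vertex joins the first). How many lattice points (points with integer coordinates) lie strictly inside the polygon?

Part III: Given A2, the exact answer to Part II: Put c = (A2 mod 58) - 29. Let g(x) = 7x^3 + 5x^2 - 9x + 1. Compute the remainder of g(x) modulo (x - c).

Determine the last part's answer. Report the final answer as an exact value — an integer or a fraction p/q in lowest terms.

Part I: squarings mod 1903: 1251^1=1251, 1251^2=735, 1251^4=1676, 1251^8=148, 1251^16=971, 1251^32=856, 1251^64=81, 1251^128=852, 1251^256=861, 1251^512=1054, 1251^1024=1467, 1251^2048=1699, 1251^4096=1653, 1251^8192=1604, 1251^16384=1863, 1251^32768=1600, 1251^65536=465, 1251^131072=1186, 1251^262144=279, 1251^524288=1721; 1251^672412 = 1251^4 * 1251^8 * 1251^16 * 1251^128 * 1251^512 * 1251^16384 * 1251^131072 * 1251^524288 = 427 (mod 1903); answer 427
Part II: A1 = 427; w = -5; cross terms: (0*10 - -5*-10)=-50, (-5*15 - -27*10)=195, (-27*-10 - 0*15)=270; twice the area = |415| = 415; area = 415/2; boundary points = 5 + 1 + 1 = 7; strictly interior points = area - boundary/2 + 1 = 205; answer 205
Part III: A2 = 205; c = 2; remainder = value at the root: 7*(2)^3 + 5*(2)^2 - 9*(2)^1 + 1 = (56) + (20) + (-18) + (1) = 59; answer 59

59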